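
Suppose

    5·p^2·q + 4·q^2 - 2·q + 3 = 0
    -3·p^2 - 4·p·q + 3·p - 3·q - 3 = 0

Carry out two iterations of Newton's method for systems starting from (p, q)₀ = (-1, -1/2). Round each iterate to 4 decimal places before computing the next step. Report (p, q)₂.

At (-1, -1/2): F = (2.5000, -9.5000).
Jacobian J = [[10·p·q, 5·p^2 + 8·q - 2], [-6·p - 4·q + 3, -4·p - 3]].
At the point, J = [[5.0000, -1.0000], [11.0000, 1.0000]] (det J = 16.0000).
Solving J·Δ = −F gives Δ = (0.4375, 4.6875).
Then the next iterate is (p, q)₁ = (-0.5625, 4.1875).
Round to (-0.5625, 4.1875) and repeat: F = (71.390381, -8.777344), J = [[-23.554688, 33.082031], [-10.3750, -0.7500]].
Δ = (-0.6562, -2.6252), so (p, q)₂ = (-1.2187, 1.5623).

(-1.2187, 1.5623)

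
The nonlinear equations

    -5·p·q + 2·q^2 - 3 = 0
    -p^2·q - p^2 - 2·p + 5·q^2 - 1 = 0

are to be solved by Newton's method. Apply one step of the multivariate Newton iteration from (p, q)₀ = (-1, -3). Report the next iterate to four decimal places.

At (-1, -3): F = (0.0000, 48.0000).
Jacobian J = [[-5·q, -5·p + 4·q], [-2·p·q - 2·p - 2, -p^2 + 10·q]].
At the point, J = [[15.0000, -7.0000], [-6.0000, -31.0000]] (det J = -507.0000).
Solving J·Δ = −F gives Δ = (0.6627, 1.4201).
Then the next iterate is (p, q)₁ = (-0.3373, -1.5799).

(-0.3373, -1.5799)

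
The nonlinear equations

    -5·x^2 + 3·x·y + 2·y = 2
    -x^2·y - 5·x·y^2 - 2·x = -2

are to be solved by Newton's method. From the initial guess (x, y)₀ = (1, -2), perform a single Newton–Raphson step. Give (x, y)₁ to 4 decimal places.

At (1, -2): F = (-17.0000, -18.0000).
Jacobian J = [[-10·x + 3·y, 3·x + 2], [-2·x·y - 5·y^2 - 2, -x^2 - 10·x·y]].
At the point, J = [[-16.0000, 5.0000], [-18.0000, 19.0000]] (det J = -214.0000).
Solving J·Δ = −F gives Δ = (-1.0888, -0.0841).
Then the next iterate is (x, y)₁ = (-0.0888, -2.0841).

(-0.0888, -2.0841)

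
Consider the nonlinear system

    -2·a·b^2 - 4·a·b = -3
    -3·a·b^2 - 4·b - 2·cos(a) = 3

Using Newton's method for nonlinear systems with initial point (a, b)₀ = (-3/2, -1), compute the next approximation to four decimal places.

(-1.5000, -0.5878)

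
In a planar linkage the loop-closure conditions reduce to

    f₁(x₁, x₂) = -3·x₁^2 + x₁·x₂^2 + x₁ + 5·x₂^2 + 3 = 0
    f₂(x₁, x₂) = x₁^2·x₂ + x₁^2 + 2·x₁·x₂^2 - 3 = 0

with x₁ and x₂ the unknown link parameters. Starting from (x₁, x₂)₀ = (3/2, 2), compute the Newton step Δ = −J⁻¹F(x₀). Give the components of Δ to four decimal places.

(-0.1424, -0.9354)

At (3/2, 2): F = (23.7500, 15.7500).
Jacobian J = [[-6·x₁ + x₂^2 + 1, 2·x₁·x₂ + 10·x₂], [2·x₁·x₂ + 2·x₁ + 2·x₂^2, x₁^2 + 4·x₁·x₂]].
At the point, J = [[-4.0000, 26.0000], [17.0000, 14.2500]] (det J = -499.0000).
Solving J·Δ = −F gives Δ = (-0.1424, -0.9354).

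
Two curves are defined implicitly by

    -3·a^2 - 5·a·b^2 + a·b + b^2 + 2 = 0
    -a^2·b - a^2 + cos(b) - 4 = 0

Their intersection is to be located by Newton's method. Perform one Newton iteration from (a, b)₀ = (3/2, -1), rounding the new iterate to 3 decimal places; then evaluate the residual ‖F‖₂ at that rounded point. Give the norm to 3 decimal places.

At (3/2, -1): F = (-12.750, -3.45970).
Jacobian J = [[-6·a - 5·b^2 + b, -10·a·b + a + 2·b], [-2·a·b - 2·a, -a^2 - sin(b)]].
At the point, J = [[-15.000, 14.500], [0.000, -1.40853]] (det J = 21.12794).
Solving J·Δ = −F gives Δ = (-3.224, -2.456).
Then the next iterate is (a, b)₁ = (-1.724, -3.456).
Re-evaluating at (-1.724, -3.456): F = (113.94228, 2.34868), so ‖F‖₂ = 113.966.

113.966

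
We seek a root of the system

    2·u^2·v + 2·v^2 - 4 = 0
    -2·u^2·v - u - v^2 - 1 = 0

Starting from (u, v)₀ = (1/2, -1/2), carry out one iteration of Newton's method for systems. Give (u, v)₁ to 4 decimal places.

(-7.7500, 2.5000)

At (1/2, -1/2): F = (-3.7500, -1.5000).
Jacobian J = [[4·u·v, 2·u^2 + 4·v], [-4·u·v - 1, -2·u^2 - 2·v]].
At the point, J = [[-1.0000, -1.5000], [0.0000, 0.5000]] (det J = -0.5000).
Solving J·Δ = −F gives Δ = (-8.2500, 3.0000).
Then the next iterate is (u, v)₁ = (-7.7500, 2.5000).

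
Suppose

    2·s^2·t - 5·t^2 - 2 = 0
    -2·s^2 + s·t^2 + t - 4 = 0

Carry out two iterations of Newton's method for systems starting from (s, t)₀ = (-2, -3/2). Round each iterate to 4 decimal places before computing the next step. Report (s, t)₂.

At (-2, -3/2): F = (-25.2500, -18.0000).
Jacobian J = [[4·s·t, 2·s^2 - 10·t], [-4·s + t^2, 2·s·t + 1]].
At the point, J = [[12.0000, 23.0000], [10.2500, 7.0000]] (det J = -151.7500).
Solving J·Δ = −F gives Δ = (1.5634, 0.2821).
Then the next iterate is (s, t)₁ = (-0.4366, -1.2179).
Round to (-0.4366, -1.2179) and repeat: F = (-9.880713, -6.246739), J = [[2.126941, 12.560239], [3.229680, 2.063470]].
Δ = (1.6052, 0.5148), so (s, t)₂ = (1.1686, -0.7031).

(1.1686, -0.7031)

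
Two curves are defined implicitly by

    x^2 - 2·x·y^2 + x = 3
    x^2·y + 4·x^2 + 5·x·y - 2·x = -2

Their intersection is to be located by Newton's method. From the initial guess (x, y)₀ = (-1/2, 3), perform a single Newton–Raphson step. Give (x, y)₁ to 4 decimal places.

(-1.2917, -0.3333)

At (-1/2, 3): F = (5.7500, -2.7500).
Jacobian J = [[2·x - 2·y^2 + 1, -4·x·y], [2·x·y + 8·x + 5·y - 2, x^2 + 5·x]].
At the point, J = [[-18.0000, 6.0000], [6.0000, -2.2500]] (det J = 4.5000).
Solving J·Δ = −F gives Δ = (-0.7917, -3.3333).
Then the next iterate is (x, y)₁ = (-1.2917, -0.3333).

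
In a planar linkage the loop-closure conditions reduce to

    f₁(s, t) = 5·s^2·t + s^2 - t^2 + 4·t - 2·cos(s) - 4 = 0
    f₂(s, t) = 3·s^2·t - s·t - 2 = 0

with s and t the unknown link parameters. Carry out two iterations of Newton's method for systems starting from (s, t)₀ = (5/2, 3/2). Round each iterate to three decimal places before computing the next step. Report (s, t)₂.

(-1.687, 4.068)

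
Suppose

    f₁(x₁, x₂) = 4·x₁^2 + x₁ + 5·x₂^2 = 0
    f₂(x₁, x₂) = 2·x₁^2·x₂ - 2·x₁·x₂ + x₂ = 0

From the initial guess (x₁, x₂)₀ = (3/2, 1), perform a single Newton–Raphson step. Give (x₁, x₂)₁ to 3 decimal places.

(3.333, -2.933)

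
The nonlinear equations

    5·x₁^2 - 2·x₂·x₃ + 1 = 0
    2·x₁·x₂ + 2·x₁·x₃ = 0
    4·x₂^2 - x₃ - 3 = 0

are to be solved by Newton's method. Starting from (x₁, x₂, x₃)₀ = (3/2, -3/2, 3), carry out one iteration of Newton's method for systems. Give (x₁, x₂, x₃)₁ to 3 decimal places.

At (3/2, -3/2, 3): F = (21.250, 4.500, 3.000).
Jacobian J = [[10·x₁, -2·x₃, -2·x₂], [2·x₂ + 2·x₃, 2·x₁, 2·x₁], [0, 8·x₂, -1]].
At the point, J = [[15.000, -6.000, 3.000], [3.000, 3.000, 3.000], [0.000, -12.000, -1.000]] (det J = 369.000).
Solving J·Δ = −F gives Δ = (-1.169, 0.303, -0.634).
Then the next iterate is (x₁, x₂, x₃)₁ = (0.331, -1.197, 2.366).

(0.331, -1.197, 2.366)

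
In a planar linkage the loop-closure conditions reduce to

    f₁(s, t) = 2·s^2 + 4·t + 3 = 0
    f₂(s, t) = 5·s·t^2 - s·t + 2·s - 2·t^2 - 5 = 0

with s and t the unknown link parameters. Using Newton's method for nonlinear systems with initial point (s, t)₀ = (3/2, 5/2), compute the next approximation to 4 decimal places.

(-8.8182, 13.6023)

At (3/2, 5/2): F = (17.5000, 28.6250).
Jacobian J = [[4·s, 4], [5·t^2 - t + 2, 10·s·t - s - 4·t]].
At the point, J = [[6.0000, 4.0000], [30.7500, 26.0000]] (det J = 33.0000).
Solving J·Δ = −F gives Δ = (-10.3182, 11.1023).
Then the next iterate is (s, t)₁ = (-8.8182, 13.6023).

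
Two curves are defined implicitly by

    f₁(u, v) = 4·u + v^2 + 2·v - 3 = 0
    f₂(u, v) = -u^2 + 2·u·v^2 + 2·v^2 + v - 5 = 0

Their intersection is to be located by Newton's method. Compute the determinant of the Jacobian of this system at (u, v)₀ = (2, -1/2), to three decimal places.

-16.500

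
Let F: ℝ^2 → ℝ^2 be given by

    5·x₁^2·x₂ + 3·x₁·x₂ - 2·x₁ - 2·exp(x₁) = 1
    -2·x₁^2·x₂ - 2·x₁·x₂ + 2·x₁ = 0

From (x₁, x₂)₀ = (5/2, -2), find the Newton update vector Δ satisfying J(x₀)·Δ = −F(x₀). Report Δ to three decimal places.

(-0.778, 1.130)

At (5/2, -2): F = (-107.86499, 40.000).
Jacobian J = [[10·x₁·x₂ + 3·x₂ - 2·exp(x₁) - 2, 5·x₁^2 + 3·x₁], [-4·x₁·x₂ - 2·x₂ + 2, -2·x₁^2 - 2·x₁]].
At the point, J = [[-82.36499, 38.750], [26.000, -17.500]] (det J = 433.88729).
Solving J·Δ = −F gives Δ = (-0.778, 1.130).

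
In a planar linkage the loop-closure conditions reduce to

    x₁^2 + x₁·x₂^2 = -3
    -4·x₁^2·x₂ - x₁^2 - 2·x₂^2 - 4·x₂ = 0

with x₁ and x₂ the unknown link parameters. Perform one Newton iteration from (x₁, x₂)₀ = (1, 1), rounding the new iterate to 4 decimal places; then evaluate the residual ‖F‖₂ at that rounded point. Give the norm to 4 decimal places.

34.2595

At (1, 1): F = (5.0000, -11.0000).
Jacobian J = [[2·x₁ + x₂^2, 2·x₁·x₂], [-8·x₁·x₂ - 2·x₁, -4·x₁^2 - 4·x₂ - 4]].
At the point, J = [[3.0000, 2.0000], [-10.0000, -12.0000]] (det J = -16.0000).
Solving J·Δ = −F gives Δ = (-2.3750, 1.0625).
Then the next iterate is (x₁, x₂)₁ = (-1.3750, 2.0625).
Re-evaluating at (-1.3750, 2.0625): F = (-0.958496, -34.246094), so ‖F‖₂ = 34.2595.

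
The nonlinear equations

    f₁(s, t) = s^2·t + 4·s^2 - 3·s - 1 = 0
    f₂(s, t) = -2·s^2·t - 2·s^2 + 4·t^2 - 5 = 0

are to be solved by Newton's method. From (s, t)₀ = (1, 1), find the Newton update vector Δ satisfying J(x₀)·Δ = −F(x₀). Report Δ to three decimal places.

(-0.220, 0.540)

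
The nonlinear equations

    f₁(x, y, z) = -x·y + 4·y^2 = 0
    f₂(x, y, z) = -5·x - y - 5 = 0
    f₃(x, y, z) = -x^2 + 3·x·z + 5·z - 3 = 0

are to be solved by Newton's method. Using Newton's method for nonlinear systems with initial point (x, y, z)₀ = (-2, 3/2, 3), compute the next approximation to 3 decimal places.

At (-2, 3/2, 3): F = (12.000, 3.500, -10.000).
Jacobian J = [[-y, -x + 8·y, 0], [-5, -1, 0], [-2·x + 3·z, 0, 3·x + 5]].
At the point, J = [[-1.500, 14.000, 0.000], [-5.000, -1.000, 0.000], [13.000, 0.000, -1.000]] (det J = -71.500).
Solving J·Δ = −F gives Δ = (0.853, -0.766, 1.091).
Then the next iterate is (x, y, z)₁ = (-1.147, 0.734, 4.091).

(-1.147, 0.734, 4.091)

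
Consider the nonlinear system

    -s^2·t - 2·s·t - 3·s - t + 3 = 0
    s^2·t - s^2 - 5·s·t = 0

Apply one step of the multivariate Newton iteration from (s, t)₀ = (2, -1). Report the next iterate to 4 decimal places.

(1.6000, -0.4667)

At (2, -1): F = (6.0000, 2.0000).
Jacobian J = [[-2·s·t - 2·t - 3, -s^2 - 2·s - 1], [2·s·t - 2·s - 5·t, s^2 - 5·s]].
At the point, J = [[3.0000, -9.0000], [-3.0000, -6.0000]] (det J = -45.0000).
Solving J·Δ = −F gives Δ = (-0.4000, 0.5333).
Then the next iterate is (s, t)₁ = (1.6000, -0.4667).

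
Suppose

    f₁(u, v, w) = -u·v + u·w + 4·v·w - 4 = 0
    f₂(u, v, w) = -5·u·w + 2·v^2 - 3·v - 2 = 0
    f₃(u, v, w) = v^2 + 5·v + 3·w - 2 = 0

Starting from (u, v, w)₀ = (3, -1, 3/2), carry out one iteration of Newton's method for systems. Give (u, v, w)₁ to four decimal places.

(1.3200, 0.8000, 0.2000)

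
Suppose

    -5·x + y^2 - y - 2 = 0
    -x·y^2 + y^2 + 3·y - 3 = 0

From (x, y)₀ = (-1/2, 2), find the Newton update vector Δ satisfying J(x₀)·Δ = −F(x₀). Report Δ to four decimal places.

At (-1/2, 2): F = (2.5000, 9.0000).
Jacobian J = [[-5, 2·y - 1], [-y^2, -2·x·y + 2·y + 3]].
At the point, J = [[-5.0000, 3.0000], [-4.0000, 9.0000]] (det J = -33.0000).
Solving J·Δ = −F gives Δ = (-0.1364, -1.0606).

(-0.1364, -1.0606)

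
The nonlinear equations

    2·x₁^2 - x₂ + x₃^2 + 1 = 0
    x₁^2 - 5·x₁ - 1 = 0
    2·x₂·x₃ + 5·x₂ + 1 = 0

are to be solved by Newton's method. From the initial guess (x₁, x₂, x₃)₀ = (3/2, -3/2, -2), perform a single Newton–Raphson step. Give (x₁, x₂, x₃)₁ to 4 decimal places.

At (3/2, -3/2, -2): F = (11.0000, -6.2500, -0.5000).
Jacobian J = [[4·x₁, -1, 2·x₃], [2·x₁ - 5, 0, 0], [0, 2·x₃ + 5, 2·x₂]].
At the point, J = [[6.0000, -1.0000, -4.0000], [-2.0000, 0.0000, 0.0000], [0.0000, 1.0000, -3.0000]] (det J = 14.0000).
Solving J·Δ = −F gives Δ = (-3.1250, -3.0357, -1.1786).
Then the next iterate is (x₁, x₂, x₃)₁ = (-1.6250, -4.5357, -3.1786).

(-1.6250, -4.5357, -3.1786)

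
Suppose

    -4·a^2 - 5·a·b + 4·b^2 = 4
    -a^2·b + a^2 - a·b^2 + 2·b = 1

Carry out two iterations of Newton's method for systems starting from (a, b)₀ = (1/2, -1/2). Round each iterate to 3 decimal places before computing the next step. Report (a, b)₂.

At (1/2, -1/2): F = (-2.750, -1.750).
Jacobian J = [[-8·a - 5·b, -5·a + 8·b], [-2·a·b + 2·a - b^2, -a^2 - 2·a·b + 2]].
At the point, J = [[-1.500, -6.500], [1.250, 2.250]] (det J = 4.750).
Solving J·Δ = −F gives Δ = (3.697, -1.276).
Then the next iterate is (a, b)₁ = (4.197, -1.776).
Round to (4.197, -1.776) and repeat: F = (-24.57317, 31.10863), J = [[-24.696, -35.193], [20.14757, -0.70707]].
Δ = (-1.531, 0.376), so (a, b)₂ = (2.666, -1.400).

(2.666, -1.400)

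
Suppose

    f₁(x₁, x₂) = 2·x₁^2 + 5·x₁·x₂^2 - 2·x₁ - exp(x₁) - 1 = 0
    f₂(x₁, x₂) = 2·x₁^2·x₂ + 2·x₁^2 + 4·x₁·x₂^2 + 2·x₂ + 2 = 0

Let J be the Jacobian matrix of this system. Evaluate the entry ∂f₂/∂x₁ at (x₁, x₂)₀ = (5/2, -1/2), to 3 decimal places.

6.000

∂f₂/∂x₁ = 4·x₁·x₂ + 4·x₁ + 4·x₂^2.
At (5/2, -1/2) this is 6.000.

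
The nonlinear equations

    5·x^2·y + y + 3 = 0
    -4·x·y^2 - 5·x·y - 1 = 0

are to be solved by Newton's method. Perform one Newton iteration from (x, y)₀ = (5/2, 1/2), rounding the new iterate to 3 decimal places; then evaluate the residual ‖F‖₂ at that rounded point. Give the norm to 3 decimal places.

6.647

At (5/2, 1/2): F = (19.125, -9.750).
Jacobian J = [[10·x·y, 5·x^2 + 1], [-4·y^2 - 5·y, -8·x·y - 5·x]].
At the point, J = [[12.500, 32.250], [-3.500, -22.500]] (det J = -168.375).
Solving J·Δ = −F gives Δ = (-0.688, -0.326).
Then the next iterate is (x, y)₁ = (1.812, 0.174).
Re-evaluating at (1.812, 0.174): F = (6.03051, -2.79588), so ‖F‖₂ = 6.647.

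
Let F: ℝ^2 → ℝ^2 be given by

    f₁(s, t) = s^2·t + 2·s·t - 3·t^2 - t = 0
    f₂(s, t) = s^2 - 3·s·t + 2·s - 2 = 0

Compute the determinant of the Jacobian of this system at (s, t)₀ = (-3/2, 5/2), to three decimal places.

-153.625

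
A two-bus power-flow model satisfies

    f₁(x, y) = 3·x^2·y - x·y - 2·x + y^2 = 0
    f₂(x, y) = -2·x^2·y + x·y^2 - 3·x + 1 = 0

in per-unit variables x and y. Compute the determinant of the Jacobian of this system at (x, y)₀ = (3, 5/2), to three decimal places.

J = [[6·x·y - y - 2, 3·x^2 - x + 2·y], [-4·x·y + y^2 - 3, -2·x^2 + 2·x·y]].
At the point, J = [[40.500, 29.000], [-26.750, -3.000]].
det J = 654.250.

654.250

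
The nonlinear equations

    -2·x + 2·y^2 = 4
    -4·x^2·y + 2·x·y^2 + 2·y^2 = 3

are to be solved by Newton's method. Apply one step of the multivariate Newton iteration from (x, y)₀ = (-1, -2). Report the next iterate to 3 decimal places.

At (-1, -2): F = (6.000, 5.000).
Jacobian J = [[-2, 4·y], [-8·x·y + 2·y^2, -4·x^2 + 4·x·y + 4·y]].
At the point, J = [[-2.000, -8.000], [-8.000, -4.000]] (det J = -56.000).
Solving J·Δ = −F gives Δ = (0.286, 0.679).
Then the next iterate is (x, y)₁ = (-0.714, -1.321).

(-0.714, -1.321)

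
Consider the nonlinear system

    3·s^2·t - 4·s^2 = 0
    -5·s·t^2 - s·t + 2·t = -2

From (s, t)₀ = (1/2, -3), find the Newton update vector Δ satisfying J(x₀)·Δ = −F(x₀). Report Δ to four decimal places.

(-0.1906, 1.0301)

At (1/2, -3): F = (-3.2500, -25.0000).
Jacobian J = [[6·s·t - 8·s, 3·s^2], [-5·t^2 - t, -10·s·t - s + 2]].
At the point, J = [[-13.0000, 0.7500], [-42.0000, 16.5000]] (det J = -183.0000).
Solving J·Δ = −F gives Δ = (-0.1906, 1.0301).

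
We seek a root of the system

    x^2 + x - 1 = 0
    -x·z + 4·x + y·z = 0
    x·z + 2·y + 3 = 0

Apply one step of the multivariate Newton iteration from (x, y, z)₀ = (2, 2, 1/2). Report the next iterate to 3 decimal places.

At (2, 2, 1/2): F = (5.000, 8.000, 8.000).
Jacobian J = [[2·x + 1, 0, 0], [-z + 4, z, -x + y], [z, 2, x]].
At the point, J = [[5.000, 0.000, 0.000], [3.500, 0.500, 0.000], [0.500, 2.000, 2.000]] (det J = 5.000).
Solving J·Δ = −F gives Δ = (-1.000, -9.000, 5.250).
Then the next iterate is (x, y, z)₁ = (1.000, -7.000, 5.750).

(1.000, -7.000, 5.750)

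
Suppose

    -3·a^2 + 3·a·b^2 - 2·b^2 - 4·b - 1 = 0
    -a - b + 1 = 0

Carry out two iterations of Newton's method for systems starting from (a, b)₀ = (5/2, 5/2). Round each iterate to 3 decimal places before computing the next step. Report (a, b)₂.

(-0.951, 1.951)

At (5/2, 5/2): F = (4.625, -4.000).
Jacobian J = [[-6·a + 3·b^2, 6·a·b - 4·b - 4], [-1, -1]].
At the point, J = [[3.750, 23.500], [-1.000, -1.000]] (det J = 19.750).
Solving J·Δ = −F gives Δ = (-4.525, 0.525).
Then the next iterate is (a, b)₁ = (-2.025, 3.025).
Round to (-2.025, 3.025) and repeat: F = (-99.29317, 0.000), J = [[39.60187, -52.85375], [-1.000, -1.000]].
Δ = (1.074, -1.074), so (a, b)₂ = (-0.951, 1.951).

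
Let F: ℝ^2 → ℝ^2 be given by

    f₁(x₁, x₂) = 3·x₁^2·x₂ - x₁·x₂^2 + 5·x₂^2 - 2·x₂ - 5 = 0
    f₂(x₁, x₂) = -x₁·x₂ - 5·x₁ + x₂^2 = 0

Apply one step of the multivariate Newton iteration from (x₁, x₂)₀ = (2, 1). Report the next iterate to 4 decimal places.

(0.1667, 1.7604)

At (2, 1): F = (8.0000, -11.0000).
Jacobian J = [[6·x₁·x₂ - x₂^2, 3·x₁^2 - 2·x₁·x₂ + 10·x₂ - 2], [-x₂ - 5, -x₁ + 2·x₂]].
At the point, J = [[11.0000, 16.0000], [-6.0000, 0.0000]] (det J = 96.0000).
Solving J·Δ = −F gives Δ = (-1.8333, 0.7604).
Then the next iterate is (x₁, x₂)₁ = (0.1667, 1.7604).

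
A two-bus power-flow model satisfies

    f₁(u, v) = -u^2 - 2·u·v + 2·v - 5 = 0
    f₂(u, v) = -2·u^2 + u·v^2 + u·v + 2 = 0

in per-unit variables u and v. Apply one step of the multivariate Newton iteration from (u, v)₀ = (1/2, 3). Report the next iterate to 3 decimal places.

(0.054, 2.130)

At (1/2, 3): F = (-2.250, 7.500).
Jacobian J = [[-2·u - 2·v, -2·u + 2], [-4·u + v^2 + v, 2·u·v + u]].
At the point, J = [[-7.000, 1.000], [10.000, 3.500]] (det J = -34.500).
Solving J·Δ = −F gives Δ = (-0.446, -0.870).
Then the next iterate is (u, v)₁ = (0.054, 2.130).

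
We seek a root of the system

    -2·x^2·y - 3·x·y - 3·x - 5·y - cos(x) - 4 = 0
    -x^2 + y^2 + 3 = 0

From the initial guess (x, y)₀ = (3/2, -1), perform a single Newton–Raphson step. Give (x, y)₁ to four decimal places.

At (3/2, -1): F = (5.429263, 1.7500).
Jacobian J = [[-4·x·y - 3·y + sin(x) - 3, -2·x^2 - 3·x - 5], [-2·x, 2·y]].
At the point, J = [[6.997495, -14.0000], [-3.0000, -2.0000]] (det J = -55.994990).
Solving J·Δ = −F gives Δ = (0.2436, 0.5096).
Then the next iterate is (x, y)₁ = (1.7436, -0.4904).

(1.7436, -0.4904)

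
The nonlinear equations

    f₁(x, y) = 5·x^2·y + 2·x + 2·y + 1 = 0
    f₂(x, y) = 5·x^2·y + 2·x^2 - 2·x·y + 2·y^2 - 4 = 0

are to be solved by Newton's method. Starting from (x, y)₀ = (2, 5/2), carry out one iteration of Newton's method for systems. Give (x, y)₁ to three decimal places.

(0.296, 3.801)

At (2, 5/2): F = (60.000, 56.500).
Jacobian J = [[10·x·y + 2, 5·x^2 + 2], [10·x·y + 4·x - 2·y, 5·x^2 - 2·x + 4·y]].
At the point, J = [[52.000, 22.000], [53.000, 26.000]] (det J = 186.000).
Solving J·Δ = −F gives Δ = (-1.704, 1.301).
Then the next iterate is (x, y)₁ = (0.296, 3.801).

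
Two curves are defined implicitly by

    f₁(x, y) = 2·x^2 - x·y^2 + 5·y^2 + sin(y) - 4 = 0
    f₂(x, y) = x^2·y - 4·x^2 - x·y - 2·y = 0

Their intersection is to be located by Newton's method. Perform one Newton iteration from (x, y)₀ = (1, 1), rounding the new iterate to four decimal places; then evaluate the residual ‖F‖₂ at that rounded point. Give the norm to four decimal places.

2.5542

At (1, 1): F = (2.841471, -6.0000).
Jacobian J = [[4·x - y^2, -2·x·y + 10·y + cos(y)], [2·x·y - 8·x - y, x^2 - x - 2]].
At the point, J = [[3.0000, 8.540302], [-7.0000, -2.0000]] (det J = 53.782116).
Solving J·Δ = −F gives Δ = (-0.8471, -0.0351).
Then the next iterate is (x, y)₁ = (0.1529, 0.9649).
Re-evaluating at (0.1529, 0.9649): F = (1.381554, -2.148289), so ‖F‖₂ = 2.5542.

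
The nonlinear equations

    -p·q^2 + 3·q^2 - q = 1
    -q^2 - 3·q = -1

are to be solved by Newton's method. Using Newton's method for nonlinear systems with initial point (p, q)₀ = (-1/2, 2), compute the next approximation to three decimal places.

(-1.929, 0.714)

At (-1/2, 2): F = (11.000, -9.000).
Jacobian J = [[-q^2, -2·p·q + 6·q - 1], [0, -2·q - 3]].
At the point, J = [[-4.000, 13.000], [0.000, -7.000]] (det J = 28.000).
Solving J·Δ = −F gives Δ = (-1.429, -1.286).
Then the next iterate is (p, q)₁ = (-1.929, 0.714).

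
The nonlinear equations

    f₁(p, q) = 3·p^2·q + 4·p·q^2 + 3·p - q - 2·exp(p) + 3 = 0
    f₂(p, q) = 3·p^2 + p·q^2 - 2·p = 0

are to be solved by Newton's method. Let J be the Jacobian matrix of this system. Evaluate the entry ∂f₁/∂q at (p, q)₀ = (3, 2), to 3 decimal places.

74.000

∂f₁/∂q = 3·p^2 + 8·p·q - 1.
At (3, 2) this is 74.000.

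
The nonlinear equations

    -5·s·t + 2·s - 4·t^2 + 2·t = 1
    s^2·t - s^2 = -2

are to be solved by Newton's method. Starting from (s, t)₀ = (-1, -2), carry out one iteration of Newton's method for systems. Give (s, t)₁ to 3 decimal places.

At (-1, -2): F = (-33.000, -1.000).
Jacobian J = [[-5·t + 2, -5·s - 8·t + 2], [2·s·t - 2·s, s^2]].
At the point, J = [[12.000, 23.000], [6.000, 1.000]] (det J = -126.000).
Solving J·Δ = −F gives Δ = (-0.079, 1.476).
Then the next iterate is (s, t)₁ = (-1.079, -0.524).

(-1.079, -0.524)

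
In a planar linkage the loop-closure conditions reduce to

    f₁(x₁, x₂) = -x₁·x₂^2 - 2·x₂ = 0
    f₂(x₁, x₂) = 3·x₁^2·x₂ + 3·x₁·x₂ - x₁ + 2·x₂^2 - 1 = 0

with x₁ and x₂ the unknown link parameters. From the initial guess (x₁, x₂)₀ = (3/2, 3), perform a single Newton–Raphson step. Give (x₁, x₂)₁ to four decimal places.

(0.9972, 1.6387)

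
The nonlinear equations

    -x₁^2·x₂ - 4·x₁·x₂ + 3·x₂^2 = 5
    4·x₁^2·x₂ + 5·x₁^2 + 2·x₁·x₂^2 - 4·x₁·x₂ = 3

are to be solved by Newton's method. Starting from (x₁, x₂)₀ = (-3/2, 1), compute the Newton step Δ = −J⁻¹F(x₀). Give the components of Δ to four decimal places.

At (-3/2, 1): F = (1.7500, 20.2500).
Jacobian J = [[-2·x₁·x₂ - 4·x₂, -x₁^2 - 4·x₁ + 6·x₂], [8·x₁·x₂ + 10·x₁ + 2·x₂^2 - 4·x₂, 4·x₁^2 + 4·x₁·x₂ - 4·x₁]].
At the point, J = [[-1.0000, 9.7500], [-29.0000, 9.0000]] (det J = 273.7500).
Solving J·Δ = −F gives Δ = (0.6637, -0.1114).

(0.6637, -0.1114)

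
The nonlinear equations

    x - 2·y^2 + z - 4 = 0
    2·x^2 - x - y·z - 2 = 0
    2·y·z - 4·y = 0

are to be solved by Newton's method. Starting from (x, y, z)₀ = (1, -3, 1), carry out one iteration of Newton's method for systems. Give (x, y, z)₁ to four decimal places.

(0.4505, -1.3243, 1.4414)

At (1, -3, 1): F = (-20.0000, 2.0000, 6.0000).
Jacobian J = [[1, -4·y, 1], [4·x - 1, -z, -y], [0, 2·z - 4, 2·y]].
At the point, J = [[1.0000, 12.0000, 1.0000], [3.0000, -1.0000, 3.0000], [0.0000, -2.0000, -6.0000]] (det J = 222.0000).
Solving J·Δ = −F gives Δ = (-0.5495, 1.6757, 0.4414).
Then the next iterate is (x, y, z)₁ = (0.4505, -1.3243, 1.4414).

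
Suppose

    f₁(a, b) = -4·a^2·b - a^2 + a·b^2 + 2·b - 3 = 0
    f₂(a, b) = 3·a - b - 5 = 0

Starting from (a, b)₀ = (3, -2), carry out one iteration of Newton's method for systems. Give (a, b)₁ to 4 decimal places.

(0.7391, -2.7826)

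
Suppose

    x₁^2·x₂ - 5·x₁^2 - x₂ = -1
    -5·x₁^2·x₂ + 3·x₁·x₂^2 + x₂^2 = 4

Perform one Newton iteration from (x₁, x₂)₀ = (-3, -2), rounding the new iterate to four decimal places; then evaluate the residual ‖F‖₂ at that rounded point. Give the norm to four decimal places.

At (-3, -2): F = (-60.0000, 54.0000).
Jacobian J = [[2·x₁·x₂ - 10·x₁, x₁^2 - 1], [-10·x₁·x₂ + 3·x₂^2, -5·x₁^2 + 6·x₁·x₂ + 2·x₂]].
At the point, J = [[42.0000, 8.0000], [-48.0000, -13.0000]] (det J = -162.0000).
Solving J·Δ = −F gives Δ = (2.1481, -3.7778).
Then the next iterate is (x₁, x₂)₁ = (-0.8519, -5.7778).
Re-evaluating at (-0.8519, -5.7778): F = (-1.044012, -34.968173), so ‖F‖₂ = 34.9838.

34.9838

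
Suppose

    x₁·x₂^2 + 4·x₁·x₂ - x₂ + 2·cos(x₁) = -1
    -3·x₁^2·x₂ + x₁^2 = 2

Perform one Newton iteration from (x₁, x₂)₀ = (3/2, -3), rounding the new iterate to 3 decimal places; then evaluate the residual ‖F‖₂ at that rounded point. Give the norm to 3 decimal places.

At (3/2, -3): F = (-0.35853, 20.500).
Jacobian J = [[x₂^2 + 4·x₂ - 2·sin(x₁), 2·x₁·x₂ + 4·x₁ - 1], [-6·x₁·x₂ + 2·x₁, -3·x₁^2]].
At the point, J = [[-4.99499, -4.000], [30.000, -6.750]] (det J = 153.71618).
Solving J·Δ = −F gives Δ = (-0.549, 0.596).
Then the next iterate is (x₁, x₂)₁ = (0.951, -2.404).
Re-evaluating at (0.951, -2.404): F = (0.91696, 5.42694), so ‖F‖₂ = 5.504.

5.504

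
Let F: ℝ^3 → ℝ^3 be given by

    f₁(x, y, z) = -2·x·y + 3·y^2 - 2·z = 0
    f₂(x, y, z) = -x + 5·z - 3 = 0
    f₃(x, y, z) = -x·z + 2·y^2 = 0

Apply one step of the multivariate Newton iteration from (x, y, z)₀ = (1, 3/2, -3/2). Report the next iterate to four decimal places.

(0.5593, 0.9788, 0.7119)

At (1, 3/2, -3/2): F = (6.7500, -11.5000, 6.0000).
Jacobian J = [[-2·y, -2·x + 6·y, -2], [-1, 0, 5], [-z, 4·y, -x]].
At the point, J = [[-3.0000, 7.0000, -2.0000], [-1.0000, 0.0000, 5.0000], [1.5000, 6.0000, -1.0000]] (det J = 147.5000).
Solving J·Δ = −F gives Δ = (-0.4407, -0.5212, 2.2119).
Then the next iterate is (x, y, z)₁ = (0.5593, 0.9788, 0.7119).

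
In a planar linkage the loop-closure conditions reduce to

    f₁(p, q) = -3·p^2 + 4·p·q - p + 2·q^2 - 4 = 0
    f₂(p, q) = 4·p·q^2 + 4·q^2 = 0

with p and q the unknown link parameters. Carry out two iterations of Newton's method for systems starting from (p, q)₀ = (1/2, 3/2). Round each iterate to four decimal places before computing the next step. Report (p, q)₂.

At (1/2, 3/2): F = (2.2500, 13.5000).
Jacobian J = [[-6·p + 4·q - 1, 4·p + 4·q], [4·q^2, 8·p·q + 8·q]].
At the point, J = [[2.0000, 8.0000], [9.0000, 18.0000]] (det J = -36.0000).
Solving J·Δ = −F gives Δ = (-1.8750, 0.1875).
Then the next iterate is (p, q)₁ = (-1.3750, 1.6875).
Round to (-1.3750, 1.6875) and repeat: F = (-11.882812, -4.271484), J = [[14.0000, 1.2500], [11.390625, -5.0625]].
Δ = (0.7695, 0.8877), so (p, q)₂ = (-0.6055, 2.5752).

(-0.6055, 2.5752)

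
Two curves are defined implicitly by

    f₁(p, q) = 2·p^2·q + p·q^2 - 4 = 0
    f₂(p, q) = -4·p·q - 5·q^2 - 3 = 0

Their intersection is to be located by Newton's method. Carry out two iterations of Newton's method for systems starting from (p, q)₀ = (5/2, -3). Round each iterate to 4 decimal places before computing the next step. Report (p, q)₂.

(0.2664, -0.0952)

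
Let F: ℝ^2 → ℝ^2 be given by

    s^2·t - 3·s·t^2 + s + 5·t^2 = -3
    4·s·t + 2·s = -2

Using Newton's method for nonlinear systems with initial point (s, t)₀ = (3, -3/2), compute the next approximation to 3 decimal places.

At (3, -3/2): F = (-16.500, -10.000).
Jacobian J = [[2·s·t - 3·t^2 + 1, s^2 - 6·s·t + 10·t], [4·t + 2, 4·s]].
At the point, J = [[-14.750, 21.000], [-4.000, 12.000]] (det J = -93.000).
Solving J·Δ = −F gives Δ = (0.129, 0.876).
Then the next iterate is (s, t)₁ = (3.129, -0.624).

(3.129, -0.624)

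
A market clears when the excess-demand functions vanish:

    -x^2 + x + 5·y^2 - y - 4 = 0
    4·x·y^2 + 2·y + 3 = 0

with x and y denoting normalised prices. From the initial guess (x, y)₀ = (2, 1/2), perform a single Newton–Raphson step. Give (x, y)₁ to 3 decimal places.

(-0.250, 0.125)

At (2, 1/2): F = (-5.250, 6.000).
Jacobian J = [[-2·x + 1, 10·y - 1], [4·y^2, 8·x·y + 2]].
At the point, J = [[-3.000, 4.000], [1.000, 10.000]] (det J = -34.000).
Solving J·Δ = −F gives Δ = (-2.250, -0.375).
Then the next iterate is (x, y)₁ = (-0.250, 0.125).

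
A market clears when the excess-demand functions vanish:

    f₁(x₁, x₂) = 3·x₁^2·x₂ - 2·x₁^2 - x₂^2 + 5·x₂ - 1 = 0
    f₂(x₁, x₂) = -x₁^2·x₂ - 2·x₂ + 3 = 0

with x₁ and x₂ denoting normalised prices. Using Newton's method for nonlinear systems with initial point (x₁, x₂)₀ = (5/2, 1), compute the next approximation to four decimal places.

(1.9389, 0.7037)

At (5/2, 1): F = (9.2500, -5.2500).
Jacobian J = [[6·x₁·x₂ - 4·x₁, 3·x₁^2 - 2·x₂ + 5], [-2·x₁·x₂, -x₁^2 - 2]].
At the point, J = [[5.0000, 21.7500], [-5.0000, -8.2500]] (det J = 67.5000).
Solving J·Δ = −F gives Δ = (-0.5611, -0.2963).
Then the next iterate is (x₁, x₂)₁ = (1.9389, 0.7037).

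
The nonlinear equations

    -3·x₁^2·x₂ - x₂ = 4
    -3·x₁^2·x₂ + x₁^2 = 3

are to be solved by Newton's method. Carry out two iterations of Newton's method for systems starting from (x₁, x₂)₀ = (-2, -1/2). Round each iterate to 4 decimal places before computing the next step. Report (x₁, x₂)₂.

At (-2, -1/2): F = (2.5000, 7.0000).
Jacobian J = [[-6·x₁·x₂, -3·x₁^2 - 1], [-6·x₁·x₂ + 2·x₁, -3·x₁^2]].
At the point, J = [[-6.0000, -13.0000], [-10.0000, -12.0000]] (det J = -58.0000).
Solving J·Δ = −F gives Δ = (1.0517, -0.2931).
Then the next iterate is (x₁, x₂)₁ = (-0.9483, -0.7931).
Round to (-0.9483, -0.7931) and repeat: F = (-1.067260, 0.038913), J = [[-4.512580, -3.697819], [-6.409180, -2.697819]].
Δ = (0.2623, -0.6087), so (x₁, x₂)₂ = (-0.6860, -1.4018).

(-0.6860, -1.4018)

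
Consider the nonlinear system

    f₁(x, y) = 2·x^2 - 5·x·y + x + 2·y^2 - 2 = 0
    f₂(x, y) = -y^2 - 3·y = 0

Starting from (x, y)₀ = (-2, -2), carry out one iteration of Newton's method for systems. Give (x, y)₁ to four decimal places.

(2.0000, -4.0000)

At (-2, -2): F = (-8.0000, 2.0000).
Jacobian J = [[4·x - 5·y + 1, -5·x + 4·y], [0, -2·y - 3]].
At the point, J = [[3.0000, 2.0000], [0.0000, 1.0000]] (det J = 3.0000).
Solving J·Δ = −F gives Δ = (4.0000, -2.0000).
Then the next iterate is (x, y)₁ = (2.0000, -4.0000).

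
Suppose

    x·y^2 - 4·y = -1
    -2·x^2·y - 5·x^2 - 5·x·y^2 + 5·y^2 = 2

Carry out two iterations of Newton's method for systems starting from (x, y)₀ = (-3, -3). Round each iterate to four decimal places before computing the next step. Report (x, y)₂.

At (-3, -3): F = (-14.0000, 187.0000).
Jacobian J = [[y^2, 2·x·y - 4], [-4·x·y - 10·x - 5·y^2, -2·x^2 - 10·x·y + 10·y]].
At the point, J = [[9.0000, 14.0000], [-51.0000, -138.0000]] (det J = -528.0000).
Solving J·Δ = −F gives Δ = (-1.2992, 1.8352).
Then the next iterate is (x, y)₁ = (-4.2992, -1.1648).
Round to (-4.2992, -1.1648) and repeat: F = (-0.173778, -15.408638), J = [[1.356759, 6.015416], [16.177372, -98.691323]].
Δ = (0.4751, -0.0783), so (x, y)₂ = (-3.8241, -1.2431).

(-3.8241, -1.2431)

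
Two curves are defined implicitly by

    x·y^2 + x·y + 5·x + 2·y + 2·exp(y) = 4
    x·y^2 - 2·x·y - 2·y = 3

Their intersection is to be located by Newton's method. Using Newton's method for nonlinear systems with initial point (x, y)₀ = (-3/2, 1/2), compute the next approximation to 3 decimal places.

(7.849, -19.273)

At (-3/2, 1/2): F = (-8.32756, -2.875).
Jacobian J = [[y^2 + y + 5, 2·x·y + x + 2·exp(y) + 2], [y^2 - 2·y, 2·x·y - 2·x - 2]].
At the point, J = [[5.750, 2.29744], [-0.750, -0.500]] (det J = -1.15192).
Solving J·Δ = −F gives Δ = (9.349, -19.773).
Then the next iterate is (x, y)₁ = (7.849, -19.273).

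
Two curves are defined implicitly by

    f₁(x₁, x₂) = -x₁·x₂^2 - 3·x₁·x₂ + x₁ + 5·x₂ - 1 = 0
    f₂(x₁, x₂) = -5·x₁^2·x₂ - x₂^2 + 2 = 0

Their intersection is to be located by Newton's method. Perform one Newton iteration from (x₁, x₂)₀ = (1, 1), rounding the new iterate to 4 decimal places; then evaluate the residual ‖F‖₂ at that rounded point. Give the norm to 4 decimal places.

At (1, 1): F = (1.0000, -4.0000).
Jacobian J = [[-x₂^2 - 3·x₂ + 1, -2·x₁·x₂ - 3·x₁ + 5], [-10·x₁·x₂, -5·x₁^2 - 2·x₂]].
At the point, J = [[-3.0000, 0.0000], [-10.0000, -7.0000]] (det J = 21.0000).
Solving J·Δ = −F gives Δ = (0.3333, -1.0476).
Then the next iterate is (x₁, x₂)₁ = (1.3333, -0.0476).
Re-evaluating at (1.3333, -0.0476): F = (0.282674, 2.420824), so ‖F‖₂ = 2.4373.

2.4373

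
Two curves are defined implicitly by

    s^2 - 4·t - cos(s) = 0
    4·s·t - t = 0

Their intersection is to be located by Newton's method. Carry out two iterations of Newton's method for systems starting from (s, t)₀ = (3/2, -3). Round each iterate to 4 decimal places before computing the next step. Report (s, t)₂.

(1.3350, 0.3155)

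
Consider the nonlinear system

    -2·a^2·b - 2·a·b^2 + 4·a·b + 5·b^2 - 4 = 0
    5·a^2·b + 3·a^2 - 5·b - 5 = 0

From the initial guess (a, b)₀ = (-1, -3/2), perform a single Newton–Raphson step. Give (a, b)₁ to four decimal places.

At (-1, -3/2): F = (20.7500, -2.0000).
Jacobian J = [[-4·a·b - 2·b^2 + 4·b, -2·a^2 - 4·a·b + 4·a + 10·b], [10·a·b + 6·a, 5·a^2 - 5]].
At the point, J = [[-16.5000, -27.0000], [9.0000, 0.0000]] (det J = 243.0000).
Solving J·Δ = −F gives Δ = (0.2222, 0.6327).
Then the next iterate is (a, b)₁ = (-0.7778, -0.8673).

(-0.7778, -0.8673)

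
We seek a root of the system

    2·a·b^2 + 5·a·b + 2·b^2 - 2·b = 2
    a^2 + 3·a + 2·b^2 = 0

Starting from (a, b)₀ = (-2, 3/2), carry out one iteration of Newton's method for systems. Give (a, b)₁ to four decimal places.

(-0.1111, 1.3981)

At (-2, 3/2): F = (-24.5000, 2.5000).
Jacobian J = [[2·b^2 + 5·b, 4·a·b + 5·a + 4·b - 2], [2·a + 3, 4·b]].
At the point, J = [[12.0000, -18.0000], [-1.0000, 6.0000]] (det J = 54.0000).
Solving J·Δ = −F gives Δ = (1.8889, -0.1019).
Then the next iterate is (a, b)₁ = (-0.1111, 1.3981).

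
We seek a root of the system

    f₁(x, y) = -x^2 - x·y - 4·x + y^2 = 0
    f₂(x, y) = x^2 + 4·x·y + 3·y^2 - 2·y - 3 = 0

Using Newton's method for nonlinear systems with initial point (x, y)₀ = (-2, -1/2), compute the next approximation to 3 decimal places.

At (-2, -1/2): F = (3.250, 6.750).
Jacobian J = [[-2·x - y - 4, -x + 2·y], [2·x + 4·y, 4·x + 6·y - 2]].
At the point, J = [[0.500, 1.000], [-6.000, -13.000]] (det J = -0.500).
Solving J·Δ = −F gives Δ = (-98.000, 45.750).
Then the next iterate is (x, y)₁ = (-100.000, 45.250).

(-100.000, 45.250)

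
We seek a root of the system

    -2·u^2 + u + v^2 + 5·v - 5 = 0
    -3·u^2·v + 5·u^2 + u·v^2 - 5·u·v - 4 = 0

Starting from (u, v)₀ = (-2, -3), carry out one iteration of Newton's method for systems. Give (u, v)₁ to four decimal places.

(1.5517, 7.9655)

At (-2, -3): F = (-21.0000, 4.0000).
Jacobian J = [[-4·u + 1, 2·v + 5], [-6·u·v + 10·u + v^2 - 5·v, -3·u^2 + 2·u·v - 5·u]].
At the point, J = [[9.0000, -1.0000], [-32.0000, 10.0000]] (det J = 58.0000).
Solving J·Δ = −F gives Δ = (3.5517, 10.9655).
Then the next iterate is (u, v)₁ = (1.5517, 7.9655).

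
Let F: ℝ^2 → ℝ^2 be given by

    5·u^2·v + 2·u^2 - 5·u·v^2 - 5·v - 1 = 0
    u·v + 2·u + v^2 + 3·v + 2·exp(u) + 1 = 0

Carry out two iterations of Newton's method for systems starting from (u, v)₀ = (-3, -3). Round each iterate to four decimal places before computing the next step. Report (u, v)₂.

(-3.0580, -2.2123)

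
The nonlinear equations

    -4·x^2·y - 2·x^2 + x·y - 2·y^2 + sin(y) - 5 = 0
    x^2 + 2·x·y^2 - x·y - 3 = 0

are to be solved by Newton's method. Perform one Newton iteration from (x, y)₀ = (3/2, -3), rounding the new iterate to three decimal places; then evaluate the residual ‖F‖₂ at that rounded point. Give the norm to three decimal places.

At (3/2, -3): F = (-5.14112, 30.750).
Jacobian J = [[-8·x·y - 4·x + y, -4·x^2 + x - 4·y + cos(y)], [2·x + 2·y^2 - y, 4·x·y - x]].
At the point, J = [[27.000, 3.51001], [24.000, -19.500]] (det J = -610.74018).
Solving J·Δ = −F gives Δ = (-0.013, 1.561).
Then the next iterate is (x, y)₁ = (1.487, -1.439).
Re-evaluating at (1.487, -1.439): F = (-3.96741, 7.50929), so ‖F‖₂ = 8.493.

8.493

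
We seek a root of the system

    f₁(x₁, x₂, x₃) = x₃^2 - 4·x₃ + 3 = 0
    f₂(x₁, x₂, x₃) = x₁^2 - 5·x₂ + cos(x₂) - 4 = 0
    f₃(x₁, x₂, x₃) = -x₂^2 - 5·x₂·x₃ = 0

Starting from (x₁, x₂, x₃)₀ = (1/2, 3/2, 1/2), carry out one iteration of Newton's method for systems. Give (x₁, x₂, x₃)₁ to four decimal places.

(1.7289, -0.1591, 0.9167)

At (1/2, 3/2, 1/2): F = (1.2500, -11.179263, -6.0000).
Jacobian J = [[0, 0, 2·x₃ - 4], [2·x₁, -sin(x₂) - 5, 0], [0, -2·x₂ - 5·x₃, -5·x₂]].
At the point, J = [[0.0000, 0.0000, -3.0000], [1.0000, -5.997495, 0.0000], [0.0000, -5.5000, -7.5000]] (det J = 16.5000).
Solving J·Δ = −F gives Δ = (1.2289, -1.6591, 0.4167).
Then the next iterate is (x₁, x₂, x₃)₁ = (1.7289, -0.1591, 0.9167).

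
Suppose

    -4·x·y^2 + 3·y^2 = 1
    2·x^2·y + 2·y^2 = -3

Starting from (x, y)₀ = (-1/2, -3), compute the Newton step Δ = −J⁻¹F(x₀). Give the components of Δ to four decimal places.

(-0.1330, 1.6263)

At (-1/2, -3): F = (44.0000, 19.5000).
Jacobian J = [[-4·y^2, -8·x·y + 6·y], [4·x·y, 2·x^2 + 4·y]].
At the point, J = [[-36.0000, -30.0000], [6.0000, -11.5000]] (det J = 594.0000).
Solving J·Δ = −F gives Δ = (-0.1330, 1.6263).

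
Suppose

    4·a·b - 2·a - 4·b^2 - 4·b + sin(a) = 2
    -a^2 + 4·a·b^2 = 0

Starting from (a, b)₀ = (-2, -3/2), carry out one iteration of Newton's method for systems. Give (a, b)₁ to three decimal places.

(-0.801, -1.233)

At (-2, -3/2): F = (10.09070, -22.000).
Jacobian J = [[4·b + cos(a) - 2, 4·a - 8·b - 4], [-2·a + 4·b^2, 8·a·b]].
At the point, J = [[-8.41615, 0.000], [13.000, 24.000]] (det J = -201.98752).
Solving J·Δ = −F gives Δ = (1.199, 0.267).
Then the next iterate is (a, b)₁ = (-0.801, -1.233).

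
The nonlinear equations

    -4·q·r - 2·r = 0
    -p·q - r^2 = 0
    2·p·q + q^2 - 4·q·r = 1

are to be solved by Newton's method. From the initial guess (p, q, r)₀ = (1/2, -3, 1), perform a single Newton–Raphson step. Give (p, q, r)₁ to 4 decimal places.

At (1/2, -3, 1): F = (10.0000, 0.5000, 17.0000).
Jacobian J = [[0, -4·r, -4·q - 2], [-q, -p, -2·r], [2·q, 2·p + 2·q - 4·r, -4·q]].
At the point, J = [[0.0000, -4.0000, 10.0000], [3.0000, -0.5000, -2.0000], [-6.0000, -9.0000, 12.0000]] (det J = -204.0000).
Solving J·Δ = −F gives Δ = (-0.1961, 1.4706, -0.4118).
Then the next iterate is (p, q, r)₁ = (0.3039, -1.5294, 0.5882).

(0.3039, -1.5294, 0.5882)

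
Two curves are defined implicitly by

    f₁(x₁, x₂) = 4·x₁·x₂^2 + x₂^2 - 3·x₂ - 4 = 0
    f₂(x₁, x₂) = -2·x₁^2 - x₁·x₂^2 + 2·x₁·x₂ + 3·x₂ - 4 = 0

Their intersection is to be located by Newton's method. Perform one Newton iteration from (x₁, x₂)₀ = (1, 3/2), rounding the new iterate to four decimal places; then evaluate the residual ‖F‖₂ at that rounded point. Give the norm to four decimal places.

At (1, 3/2): F = (2.7500, -0.7500).
Jacobian J = [[4·x₂^2, 8·x₁·x₂ + 2·x₂ - 3], [-4·x₁ - x₂^2 + 2·x₂, -2·x₁·x₂ + 2·x₁ + 3]].
At the point, J = [[9.0000, 12.0000], [-3.2500, 2.0000]] (det J = 57.0000).
Solving J·Δ = −F gives Δ = (-0.2544, -0.0384).
Then the next iterate is (x₁, x₂)₁ = (0.7456, 1.4616).
Re-evaluating at (0.7456, 1.4616): F = (0.122700, -0.140307), so ‖F‖₂ = 0.1864.

0.1864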